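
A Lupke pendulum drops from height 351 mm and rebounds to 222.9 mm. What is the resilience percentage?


Resilience = h_rebound / h_drop * 100
= 222.9 / 351 * 100
= 63.5%

63.5%


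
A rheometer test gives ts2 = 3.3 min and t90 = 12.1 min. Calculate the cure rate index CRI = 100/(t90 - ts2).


CRI = 100 / (t90 - ts2)
= 100 / (12.1 - 3.3)
= 100 / 8.8
= 11.36 min^-1

11.36 min^-1


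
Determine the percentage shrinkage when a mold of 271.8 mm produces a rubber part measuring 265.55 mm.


Shrinkage = (mold - part) / mold * 100
= (271.8 - 265.55) / 271.8 * 100
= 6.25 / 271.8 * 100
= 2.3%

2.3%


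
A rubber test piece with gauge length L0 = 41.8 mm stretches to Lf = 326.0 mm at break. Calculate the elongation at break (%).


Elongation = (Lf - L0) / L0 * 100
= (326.0 - 41.8) / 41.8 * 100
= 284.2 / 41.8 * 100
= 679.9%

679.9%


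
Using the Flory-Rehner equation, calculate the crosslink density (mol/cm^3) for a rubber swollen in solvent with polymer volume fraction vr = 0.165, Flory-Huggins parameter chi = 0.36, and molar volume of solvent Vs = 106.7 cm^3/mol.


ln(1 - vr) = ln(1 - 0.165) = -0.1803
Numerator = -((-0.1803) + 0.165 + 0.36 * 0.165^2) = 0.0055
Denominator = 106.7 * (0.165^(1/3) - 0.165/2) = 49.7201
nu = 0.0055 / 49.7201 = 1.1107e-04 mol/cm^3

1.1107e-04 mol/cm^3


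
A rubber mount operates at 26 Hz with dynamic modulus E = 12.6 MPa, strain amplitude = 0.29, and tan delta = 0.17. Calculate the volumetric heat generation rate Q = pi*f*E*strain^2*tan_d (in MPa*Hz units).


Q = pi * f * E * strain^2 * tan_d
= pi * 26 * 12.6 * 0.29^2 * 0.17
= pi * 26 * 12.6 * 0.0841 * 0.17
= 14.7143

Q = 14.7143


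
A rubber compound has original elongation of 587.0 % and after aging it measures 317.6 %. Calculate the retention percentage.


Retention = aged / original * 100
= 317.6 / 587.0 * 100
= 54.1%

54.1%


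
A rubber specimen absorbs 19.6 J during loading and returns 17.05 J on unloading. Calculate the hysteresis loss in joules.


Hysteresis loss = loading - unloading
= 19.6 - 17.05
= 2.55 J

2.55 J


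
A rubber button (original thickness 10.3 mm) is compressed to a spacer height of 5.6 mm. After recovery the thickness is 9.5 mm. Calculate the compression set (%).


CS = (t0 - recovered) / (t0 - ts) * 100
= (10.3 - 9.5) / (10.3 - 5.6) * 100
= 0.8 / 4.7 * 100
= 17.0%

17.0%


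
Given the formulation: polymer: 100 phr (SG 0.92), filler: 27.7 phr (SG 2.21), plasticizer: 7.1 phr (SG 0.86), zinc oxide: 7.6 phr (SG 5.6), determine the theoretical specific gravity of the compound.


Sum of weights = 142.4
Volume contributions:
  polymer: 100/0.92 = 108.6957
  filler: 27.7/2.21 = 12.5339
  plasticizer: 7.1/0.86 = 8.2558
  zinc oxide: 7.6/5.6 = 1.3571
Sum of volumes = 130.8425
SG = 142.4 / 130.8425 = 1.088

SG = 1.088


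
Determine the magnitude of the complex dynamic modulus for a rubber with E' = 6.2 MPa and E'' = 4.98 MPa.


|E*| = sqrt(E'^2 + E''^2)
= sqrt(6.2^2 + 4.98^2)
= sqrt(38.4400 + 24.8004)
= 7.952 MPa

7.952 MPa


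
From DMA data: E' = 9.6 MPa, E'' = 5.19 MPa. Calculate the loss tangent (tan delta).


tan delta = E'' / E'
= 5.19 / 9.6
= 0.5406

tan delta = 0.5406


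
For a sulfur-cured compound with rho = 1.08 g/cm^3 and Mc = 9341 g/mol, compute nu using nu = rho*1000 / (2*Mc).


nu = rho * 1000 / (2 * Mc)
nu = 1.08 * 1000 / (2 * 9341)
nu = 1080.0 / 18682
nu = 0.0578 mol/L

0.0578 mol/L


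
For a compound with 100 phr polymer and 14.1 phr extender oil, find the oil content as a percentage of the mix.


Oil % = oil / (100 + oil) * 100
= 14.1 / (100 + 14.1) * 100
= 14.1 / 114.1 * 100
= 12.36%

12.36%


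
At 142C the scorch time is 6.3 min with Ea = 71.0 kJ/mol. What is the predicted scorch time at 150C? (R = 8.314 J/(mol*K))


Convert temperatures: T1 = 142 + 273.15 = 415.15 K, T2 = 150 + 273.15 = 423.15 K
ts2_new = 6.3 * exp(71000 / 8.314 * (1/423.15 - 1/415.15))
1/T2 - 1/T1 = -4.5540e-05
ts2_new = 4.27 min

4.27 min


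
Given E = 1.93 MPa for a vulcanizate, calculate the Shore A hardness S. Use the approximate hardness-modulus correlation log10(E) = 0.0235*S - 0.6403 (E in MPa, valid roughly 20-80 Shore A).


log10(E) = 0.0235*S - 0.6403  =>  S = (log10(E) + 0.6403) / 0.0235
log10(1.93) = 0.285557
S = (0.285557 + 0.6403) / 0.0235 = 0.925857 / 0.0235
S = 39.4

Shore A = 39.4


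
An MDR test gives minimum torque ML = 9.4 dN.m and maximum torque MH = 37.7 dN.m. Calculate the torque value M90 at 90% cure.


M90 = ML + 0.9 * (MH - ML)
M90 = 9.4 + 0.9 * (37.7 - 9.4)
M90 = 9.4 + 0.9 * 28.3
M90 = 34.87 dN.m

34.87 dN.m


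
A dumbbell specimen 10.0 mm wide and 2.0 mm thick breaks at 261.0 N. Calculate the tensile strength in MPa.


Area = width * thickness = 10.0 * 2.0 = 20.0 mm^2
TS = force / area = 261.0 / 20.0 = 13.05 MPa

13.05 MPa


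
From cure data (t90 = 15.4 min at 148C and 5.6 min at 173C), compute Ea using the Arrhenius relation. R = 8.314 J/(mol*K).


T1 = 421.15 K, T2 = 446.15 K
1/T1 - 1/T2 = 1.3305e-04
ln(t1/t2) = ln(15.4/5.6) = 1.0116
Ea = 8.314 * 1.0116 / 1.3305e-04 = 63211.6208 J/mol
Ea = 63.21 kJ/mol

63.21 kJ/mol


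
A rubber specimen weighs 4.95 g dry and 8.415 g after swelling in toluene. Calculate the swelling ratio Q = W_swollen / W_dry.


Q = W_swollen / W_dry
Q = 8.415 / 4.95
Q = 1.7

Q = 1.7


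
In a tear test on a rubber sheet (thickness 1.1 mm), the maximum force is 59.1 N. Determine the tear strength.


Tear strength = force / thickness
= 59.1 / 1.1
= 53.73 N/mm

53.73 N/mm


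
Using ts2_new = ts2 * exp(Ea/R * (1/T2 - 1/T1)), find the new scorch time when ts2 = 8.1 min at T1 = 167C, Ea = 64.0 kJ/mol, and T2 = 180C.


Convert temperatures: T1 = 167 + 273.15 = 440.15 K, T2 = 180 + 273.15 = 453.15 K
ts2_new = 8.1 * exp(64000 / 8.314 * (1/453.15 - 1/440.15))
1/T2 - 1/T1 = -6.5178e-05
ts2_new = 4.9 min

4.9 min


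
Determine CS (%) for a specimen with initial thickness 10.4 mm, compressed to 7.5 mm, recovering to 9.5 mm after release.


CS = (t0 - recovered) / (t0 - ts) * 100
= (10.4 - 9.5) / (10.4 - 7.5) * 100
= 0.9 / 2.9 * 100
= 31.0%

31.0%


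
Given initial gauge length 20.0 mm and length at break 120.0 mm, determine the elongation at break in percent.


Elongation = (Lf - L0) / L0 * 100
= (120.0 - 20.0) / 20.0 * 100
= 100.0 / 20.0 * 100
= 500.0%

500.0%


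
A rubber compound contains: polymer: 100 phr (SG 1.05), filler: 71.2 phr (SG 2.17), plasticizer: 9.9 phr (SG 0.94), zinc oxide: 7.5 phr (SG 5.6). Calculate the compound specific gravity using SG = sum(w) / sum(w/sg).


Sum of weights = 188.6
Volume contributions:
  polymer: 100/1.05 = 95.2381
  filler: 71.2/2.17 = 32.8111
  plasticizer: 9.9/0.94 = 10.5319
  zinc oxide: 7.5/5.6 = 1.3393
Sum of volumes = 139.9204
SG = 188.6 / 139.9204 = 1.348

SG = 1.348


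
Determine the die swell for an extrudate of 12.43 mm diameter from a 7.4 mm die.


Die swell ratio = D_extrudate / D_die
= 12.43 / 7.4
= 1.68

Die swell = 1.68


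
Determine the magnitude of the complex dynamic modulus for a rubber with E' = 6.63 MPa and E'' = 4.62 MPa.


|E*| = sqrt(E'^2 + E''^2)
= sqrt(6.63^2 + 4.62^2)
= sqrt(43.9569 + 21.3444)
= 8.081 MPa

8.081 MPa


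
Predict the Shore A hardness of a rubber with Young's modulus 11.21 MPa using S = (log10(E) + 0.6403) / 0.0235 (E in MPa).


log10(E) = 0.0235*S - 0.6403  =>  S = (log10(E) + 0.6403) / 0.0235
log10(11.21) = 1.049606
S = (1.049606 + 0.6403) / 0.0235 = 1.689906 / 0.0235
S = 71.9

Shore A = 71.9


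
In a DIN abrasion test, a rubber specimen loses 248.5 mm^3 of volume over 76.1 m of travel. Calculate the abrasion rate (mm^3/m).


Rate = volume_loss / distance
= 248.5 / 76.1
= 3.265 mm^3/m

3.265 mm^3/m


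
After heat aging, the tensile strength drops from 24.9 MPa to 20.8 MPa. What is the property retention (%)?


Retention = aged / original * 100
= 20.8 / 24.9 * 100
= 83.5%

83.5%


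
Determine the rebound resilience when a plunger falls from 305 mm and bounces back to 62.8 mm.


Resilience = h_rebound / h_drop * 100
= 62.8 / 305 * 100
= 20.6%

20.6%


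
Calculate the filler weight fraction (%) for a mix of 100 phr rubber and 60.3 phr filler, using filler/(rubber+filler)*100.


Filler % = filler / (rubber + filler) * 100
= 60.3 / (100 + 60.3) * 100
= 60.3 / 160.3 * 100
= 37.62%

37.62%


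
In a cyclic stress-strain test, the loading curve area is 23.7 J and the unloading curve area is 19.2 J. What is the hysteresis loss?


Hysteresis loss = loading - unloading
= 23.7 - 19.2
= 4.5 J

4.5 J


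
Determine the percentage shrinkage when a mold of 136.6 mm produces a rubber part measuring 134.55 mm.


Shrinkage = (mold - part) / mold * 100
= (136.6 - 134.55) / 136.6 * 100
= 2.05 / 136.6 * 100
= 1.5%

1.5%


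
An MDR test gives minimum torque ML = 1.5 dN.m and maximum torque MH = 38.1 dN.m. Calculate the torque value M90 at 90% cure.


M90 = ML + 0.9 * (MH - ML)
M90 = 1.5 + 0.9 * (38.1 - 1.5)
M90 = 1.5 + 0.9 * 36.6
M90 = 34.44 dN.m

34.44 dN.m


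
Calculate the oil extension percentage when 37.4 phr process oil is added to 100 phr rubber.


Oil % = oil / (100 + oil) * 100
= 37.4 / (100 + 37.4) * 100
= 37.4 / 137.4 * 100
= 27.22%

27.22%


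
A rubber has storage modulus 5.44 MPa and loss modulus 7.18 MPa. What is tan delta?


tan delta = E'' / E'
= 7.18 / 5.44
= 1.3199

tan delta = 1.3199


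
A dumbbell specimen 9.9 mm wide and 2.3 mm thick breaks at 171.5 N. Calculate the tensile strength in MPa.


Area = width * thickness = 9.9 * 2.3 = 22.77 mm^2
TS = force / area = 171.5 / 22.77 = 7.53 MPa

7.53 MPa


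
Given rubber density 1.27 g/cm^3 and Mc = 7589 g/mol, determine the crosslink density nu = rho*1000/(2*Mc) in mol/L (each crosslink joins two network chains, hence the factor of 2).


nu = rho * 1000 / (2 * Mc)
nu = 1.27 * 1000 / (2 * 7589)
nu = 1270.0 / 15178
nu = 0.0837 mol/L

0.0837 mol/L


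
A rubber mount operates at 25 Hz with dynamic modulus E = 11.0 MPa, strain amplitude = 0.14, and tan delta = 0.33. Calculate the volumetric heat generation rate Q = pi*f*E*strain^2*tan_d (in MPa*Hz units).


Q = pi * f * E * strain^2 * tan_d
= pi * 25 * 11.0 * 0.14^2 * 0.33
= pi * 25 * 11.0 * 0.0196 * 0.33
= 5.5880

Q = 5.5880


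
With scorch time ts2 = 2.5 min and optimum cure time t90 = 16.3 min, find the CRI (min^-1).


CRI = 100 / (t90 - ts2)
= 100 / (16.3 - 2.5)
= 100 / 13.8
= 7.25 min^-1

7.25 min^-1


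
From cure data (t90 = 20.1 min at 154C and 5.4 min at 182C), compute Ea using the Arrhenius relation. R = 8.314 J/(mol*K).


T1 = 427.15 K, T2 = 455.15 K
1/T1 - 1/T2 = 1.4402e-04
ln(t1/t2) = ln(20.1/5.4) = 1.3143
Ea = 8.314 * 1.3143 / 1.4402e-04 = 75873.1907 J/mol
Ea = 75.87 kJ/mol

75.87 kJ/mol


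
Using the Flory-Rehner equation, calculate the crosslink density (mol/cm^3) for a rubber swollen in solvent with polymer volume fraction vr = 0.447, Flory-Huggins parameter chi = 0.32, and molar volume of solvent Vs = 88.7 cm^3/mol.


ln(1 - vr) = ln(1 - 0.447) = -0.5924
Numerator = -((-0.5924) + 0.447 + 0.32 * 0.447^2) = 0.0815
Denominator = 88.7 * (0.447^(1/3) - 0.447/2) = 47.9958
nu = 0.0815 / 47.9958 = 0.0017 mol/cm^3

0.0017 mol/cm^3


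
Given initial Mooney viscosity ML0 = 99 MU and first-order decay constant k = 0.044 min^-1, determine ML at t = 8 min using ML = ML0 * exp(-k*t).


ML = ML0 * exp(-k * t)
ML = 99 * exp(-0.044 * 8)
ML = 99 * 0.7033
ML = 69.62 MU

69.62 MU


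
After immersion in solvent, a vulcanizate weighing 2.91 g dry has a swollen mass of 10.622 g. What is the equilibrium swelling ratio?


Q = W_swollen / W_dry
Q = 10.622 / 2.91
Q = 3.65

Q = 3.65


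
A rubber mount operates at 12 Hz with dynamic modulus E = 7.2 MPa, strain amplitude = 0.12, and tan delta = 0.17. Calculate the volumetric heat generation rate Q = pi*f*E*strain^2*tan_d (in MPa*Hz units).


Q = pi * f * E * strain^2 * tan_d
= pi * 12 * 7.2 * 0.12^2 * 0.17
= pi * 12 * 7.2 * 0.0144 * 0.17
= 0.6645

Q = 0.6645


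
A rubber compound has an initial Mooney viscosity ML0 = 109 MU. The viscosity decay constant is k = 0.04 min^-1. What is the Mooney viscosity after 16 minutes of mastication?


ML = ML0 * exp(-k * t)
ML = 109 * exp(-0.04 * 16)
ML = 109 * 0.5273
ML = 57.47 MU

57.47 MU


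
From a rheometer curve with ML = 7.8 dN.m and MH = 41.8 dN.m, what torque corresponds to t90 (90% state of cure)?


M90 = ML + 0.9 * (MH - ML)
M90 = 7.8 + 0.9 * (41.8 - 7.8)
M90 = 7.8 + 0.9 * 34.0
M90 = 38.4 dN.m

38.4 dN.m


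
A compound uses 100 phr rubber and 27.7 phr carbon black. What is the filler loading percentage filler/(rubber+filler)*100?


Filler % = filler / (rubber + filler) * 100
= 27.7 / (100 + 27.7) * 100
= 27.7 / 127.7 * 100
= 21.69%

21.69%


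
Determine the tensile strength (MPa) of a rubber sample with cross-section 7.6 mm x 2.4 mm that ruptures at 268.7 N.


Area = width * thickness = 7.6 * 2.4 = 18.24 mm^2
TS = force / area = 268.7 / 18.24 = 14.73 MPa

14.73 MPa


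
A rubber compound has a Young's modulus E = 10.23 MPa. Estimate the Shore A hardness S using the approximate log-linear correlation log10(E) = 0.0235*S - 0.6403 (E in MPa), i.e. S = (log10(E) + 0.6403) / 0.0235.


log10(E) = 0.0235*S - 0.6403  =>  S = (log10(E) + 0.6403) / 0.0235
log10(10.23) = 1.009876
S = (1.009876 + 0.6403) / 0.0235 = 1.650176 / 0.0235
S = 70.2

Shore A = 70.2


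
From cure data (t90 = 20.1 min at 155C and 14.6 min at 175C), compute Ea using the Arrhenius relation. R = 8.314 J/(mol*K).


T1 = 428.15 K, T2 = 448.15 K
1/T1 - 1/T2 = 1.0423e-04
ln(t1/t2) = ln(20.1/14.6) = 0.3197
Ea = 8.314 * 0.3197 / 1.0423e-04 = 25499.9707 J/mol
Ea = 25.5 kJ/mol

25.5 kJ/mol


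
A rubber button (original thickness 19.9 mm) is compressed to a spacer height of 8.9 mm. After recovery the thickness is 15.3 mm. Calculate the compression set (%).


CS = (t0 - recovered) / (t0 - ts) * 100
= (19.9 - 15.3) / (19.9 - 8.9) * 100
= 4.6 / 11.0 * 100
= 41.8%

41.8%


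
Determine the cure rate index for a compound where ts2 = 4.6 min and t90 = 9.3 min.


CRI = 100 / (t90 - ts2)
= 100 / (9.3 - 4.6)
= 100 / 4.7
= 21.28 min^-1

21.28 min^-1


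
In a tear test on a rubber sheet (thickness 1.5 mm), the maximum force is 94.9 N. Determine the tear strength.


Tear strength = force / thickness
= 94.9 / 1.5
= 63.27 N/mm

63.27 N/mm


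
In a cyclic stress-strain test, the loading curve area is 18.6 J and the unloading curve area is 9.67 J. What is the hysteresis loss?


Hysteresis loss = loading - unloading
= 18.6 - 9.67
= 8.93 J

8.93 J


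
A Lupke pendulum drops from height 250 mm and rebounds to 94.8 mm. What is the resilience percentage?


Resilience = h_rebound / h_drop * 100
= 94.8 / 250 * 100
= 37.9%

37.9%


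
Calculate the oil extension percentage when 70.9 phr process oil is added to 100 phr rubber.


Oil % = oil / (100 + oil) * 100
= 70.9 / (100 + 70.9) * 100
= 70.9 / 170.9 * 100
= 41.49%

41.49%


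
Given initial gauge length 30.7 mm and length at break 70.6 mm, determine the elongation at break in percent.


Elongation = (Lf - L0) / L0 * 100
= (70.6 - 30.7) / 30.7 * 100
= 39.9 / 30.7 * 100
= 130.0%

130.0%


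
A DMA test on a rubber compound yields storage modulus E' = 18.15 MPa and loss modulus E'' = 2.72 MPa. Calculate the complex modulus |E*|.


|E*| = sqrt(E'^2 + E''^2)
= sqrt(18.15^2 + 2.72^2)
= sqrt(329.4225 + 7.3984)
= 18.353 MPa

18.353 MPa


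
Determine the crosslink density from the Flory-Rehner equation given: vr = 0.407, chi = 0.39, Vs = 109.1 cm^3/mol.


ln(1 - vr) = ln(1 - 0.407) = -0.5226
Numerator = -((-0.5226) + 0.407 + 0.39 * 0.407^2) = 0.0510
Denominator = 109.1 * (0.407^(1/3) - 0.407/2) = 58.6499
nu = 0.0510 / 58.6499 = 8.6885e-04 mol/cm^3

8.6885e-04 mol/cm^3


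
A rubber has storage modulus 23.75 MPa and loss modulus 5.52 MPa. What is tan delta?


tan delta = E'' / E'
= 5.52 / 23.75
= 0.2324

tan delta = 0.2324


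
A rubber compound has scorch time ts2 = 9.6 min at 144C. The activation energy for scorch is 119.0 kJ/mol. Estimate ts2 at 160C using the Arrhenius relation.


Convert temperatures: T1 = 144 + 273.15 = 417.15 K, T2 = 160 + 273.15 = 433.15 K
ts2_new = 9.6 * exp(119000 / 8.314 * (1/433.15 - 1/417.15))
1/T2 - 1/T1 = -8.8550e-05
ts2_new = 2.7 min

2.7 min


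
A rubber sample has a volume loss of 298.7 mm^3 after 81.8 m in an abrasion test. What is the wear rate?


Rate = volume_loss / distance
= 298.7 / 81.8
= 3.652 mm^3/m

3.652 mm^3/m


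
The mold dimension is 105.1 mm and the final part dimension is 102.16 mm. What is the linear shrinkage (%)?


Shrinkage = (mold - part) / mold * 100
= (105.1 - 102.16) / 105.1 * 100
= 2.94 / 105.1 * 100
= 2.8%

2.8%


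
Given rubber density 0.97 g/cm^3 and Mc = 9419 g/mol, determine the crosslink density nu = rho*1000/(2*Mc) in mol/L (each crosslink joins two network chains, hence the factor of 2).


nu = rho * 1000 / (2 * Mc)
nu = 0.97 * 1000 / (2 * 9419)
nu = 970.0 / 18838
nu = 0.0515 mol/L

0.0515 mol/L


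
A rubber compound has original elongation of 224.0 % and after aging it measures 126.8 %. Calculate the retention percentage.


Retention = aged / original * 100
= 126.8 / 224.0 * 100
= 56.6%

56.6%


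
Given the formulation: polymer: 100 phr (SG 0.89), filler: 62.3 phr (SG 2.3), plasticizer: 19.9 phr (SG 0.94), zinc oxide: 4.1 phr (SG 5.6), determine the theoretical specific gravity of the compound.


Sum of weights = 186.3
Volume contributions:
  polymer: 100/0.89 = 112.3596
  filler: 62.3/2.3 = 27.0870
  plasticizer: 19.9/0.94 = 21.1702
  zinc oxide: 4.1/5.6 = 0.7321
Sum of volumes = 161.3489
SG = 186.3 / 161.3489 = 1.155

SG = 1.155


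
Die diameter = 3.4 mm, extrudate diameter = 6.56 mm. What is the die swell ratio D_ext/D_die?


Die swell ratio = D_extrudate / D_die
= 6.56 / 3.4
= 1.929

Die swell = 1.929


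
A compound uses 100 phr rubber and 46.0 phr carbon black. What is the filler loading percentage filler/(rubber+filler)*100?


Filler % = filler / (rubber + filler) * 100
= 46.0 / (100 + 46.0) * 100
= 46.0 / 146.0 * 100
= 31.51%

31.51%


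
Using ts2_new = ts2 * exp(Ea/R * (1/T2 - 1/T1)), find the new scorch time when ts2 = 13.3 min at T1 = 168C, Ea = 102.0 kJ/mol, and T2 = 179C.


Convert temperatures: T1 = 168 + 273.15 = 441.15 K, T2 = 179 + 273.15 = 452.15 K
ts2_new = 13.3 * exp(102000 / 8.314 * (1/452.15 - 1/441.15))
1/T2 - 1/T1 = -5.5147e-05
ts2_new = 6.76 min

6.76 min


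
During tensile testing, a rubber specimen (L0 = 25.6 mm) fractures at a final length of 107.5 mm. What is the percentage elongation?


Elongation = (Lf - L0) / L0 * 100
= (107.5 - 25.6) / 25.6 * 100
= 81.9 / 25.6 * 100
= 319.9%

319.9%


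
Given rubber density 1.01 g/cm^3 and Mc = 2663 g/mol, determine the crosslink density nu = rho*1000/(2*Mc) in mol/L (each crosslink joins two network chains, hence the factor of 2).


nu = rho * 1000 / (2 * Mc)
nu = 1.01 * 1000 / (2 * 2663)
nu = 1010.0 / 5326
nu = 0.1896 mol/L

0.1896 mol/L


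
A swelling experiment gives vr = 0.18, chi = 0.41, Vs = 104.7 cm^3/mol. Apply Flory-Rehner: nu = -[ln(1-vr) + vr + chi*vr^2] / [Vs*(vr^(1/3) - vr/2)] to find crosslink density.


ln(1 - vr) = ln(1 - 0.18) = -0.1985
Numerator = -((-0.1985) + 0.18 + 0.41 * 0.18^2) = 0.0052
Denominator = 104.7 * (0.18^(1/3) - 0.18/2) = 49.6929
nu = 0.0052 / 49.6929 = 1.0398e-04 mol/cm^3

1.0398e-04 mol/cm^3


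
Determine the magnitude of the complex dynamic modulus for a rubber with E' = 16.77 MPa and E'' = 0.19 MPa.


|E*| = sqrt(E'^2 + E''^2)
= sqrt(16.77^2 + 0.19^2)
= sqrt(281.2329 + 0.0361)
= 16.771 MPa

16.771 MPa


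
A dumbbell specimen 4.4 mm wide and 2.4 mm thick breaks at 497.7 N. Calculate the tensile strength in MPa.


Area = width * thickness = 4.4 * 2.4 = 10.56 mm^2
TS = force / area = 497.7 / 10.56 = 47.13 MPa

47.13 MPa


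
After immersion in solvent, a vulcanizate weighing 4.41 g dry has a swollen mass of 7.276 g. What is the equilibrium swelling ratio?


Q = W_swollen / W_dry
Q = 7.276 / 4.41
Q = 1.65

Q = 1.65


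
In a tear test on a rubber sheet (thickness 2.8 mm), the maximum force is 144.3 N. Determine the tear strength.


Tear strength = force / thickness
= 144.3 / 2.8
= 51.54 N/mm

51.54 N/mm


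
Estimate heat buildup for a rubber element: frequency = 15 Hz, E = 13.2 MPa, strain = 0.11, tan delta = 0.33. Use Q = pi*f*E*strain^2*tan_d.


Q = pi * f * E * strain^2 * tan_d
= pi * 15 * 13.2 * 0.11^2 * 0.33
= pi * 15 * 13.2 * 0.0121 * 0.33
= 2.4838

Q = 2.4838


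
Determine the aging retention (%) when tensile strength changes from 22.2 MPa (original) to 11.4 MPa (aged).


Retention = aged / original * 100
= 11.4 / 22.2 * 100
= 51.4%

51.4%


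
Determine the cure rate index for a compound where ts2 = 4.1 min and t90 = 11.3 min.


CRI = 100 / (t90 - ts2)
= 100 / (11.3 - 4.1)
= 100 / 7.2
= 13.89 min^-1

13.89 min^-1


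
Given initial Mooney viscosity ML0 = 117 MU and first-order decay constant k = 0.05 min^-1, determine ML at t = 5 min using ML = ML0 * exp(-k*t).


ML = ML0 * exp(-k * t)
ML = 117 * exp(-0.05 * 5)
ML = 117 * 0.7788
ML = 91.12 MU

91.12 MU


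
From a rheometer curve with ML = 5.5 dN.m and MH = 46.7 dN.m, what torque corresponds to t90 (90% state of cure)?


M90 = ML + 0.9 * (MH - ML)
M90 = 5.5 + 0.9 * (46.7 - 5.5)
M90 = 5.5 + 0.9 * 41.2
M90 = 42.58 dN.m

42.58 dN.m


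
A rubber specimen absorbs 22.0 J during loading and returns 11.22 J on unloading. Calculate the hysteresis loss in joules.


Hysteresis loss = loading - unloading
= 22.0 - 11.22
= 10.78 J

10.78 J


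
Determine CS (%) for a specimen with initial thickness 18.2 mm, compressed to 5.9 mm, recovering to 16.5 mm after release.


CS = (t0 - recovered) / (t0 - ts) * 100
= (18.2 - 16.5) / (18.2 - 5.9) * 100
= 1.7 / 12.3 * 100
= 13.8%

13.8%


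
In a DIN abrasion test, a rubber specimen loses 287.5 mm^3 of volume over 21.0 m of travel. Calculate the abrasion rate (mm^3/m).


Rate = volume_loss / distance
= 287.5 / 21.0
= 13.69 mm^3/m

13.69 mm^3/m


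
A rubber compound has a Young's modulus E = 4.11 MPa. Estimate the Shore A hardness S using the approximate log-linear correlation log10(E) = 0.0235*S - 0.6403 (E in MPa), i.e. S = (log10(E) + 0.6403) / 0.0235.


log10(E) = 0.0235*S - 0.6403  =>  S = (log10(E) + 0.6403) / 0.0235
log10(4.11) = 0.613842
S = (0.613842 + 0.6403) / 0.0235 = 1.254142 / 0.0235
S = 53.4

Shore A = 53.4


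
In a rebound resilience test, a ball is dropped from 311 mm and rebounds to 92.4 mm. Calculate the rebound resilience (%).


Resilience = h_rebound / h_drop * 100
= 92.4 / 311 * 100
= 29.7%

29.7%


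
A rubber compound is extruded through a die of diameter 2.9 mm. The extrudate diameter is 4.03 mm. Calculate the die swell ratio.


Die swell ratio = D_extrudate / D_die
= 4.03 / 2.9
= 1.39

Die swell = 1.39


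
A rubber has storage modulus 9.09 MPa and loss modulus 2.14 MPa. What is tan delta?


tan delta = E'' / E'
= 2.14 / 9.09
= 0.2354

tan delta = 0.2354


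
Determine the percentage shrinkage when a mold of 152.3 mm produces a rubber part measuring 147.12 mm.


Shrinkage = (mold - part) / mold * 100
= (152.3 - 147.12) / 152.3 * 100
= 5.18 / 152.3 * 100
= 3.4%

3.4%


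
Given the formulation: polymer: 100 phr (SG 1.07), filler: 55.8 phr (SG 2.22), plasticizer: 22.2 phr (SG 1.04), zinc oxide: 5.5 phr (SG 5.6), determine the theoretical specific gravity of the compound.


Sum of weights = 183.5
Volume contributions:
  polymer: 100/1.07 = 93.4579
  filler: 55.8/2.22 = 25.1351
  plasticizer: 22.2/1.04 = 21.3462
  zinc oxide: 5.5/5.6 = 0.9821
Sum of volumes = 140.9214
SG = 183.5 / 140.9214 = 1.302

SG = 1.302


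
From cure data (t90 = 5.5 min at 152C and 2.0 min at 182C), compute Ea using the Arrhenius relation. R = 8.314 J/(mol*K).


T1 = 425.15 K, T2 = 455.15 K
1/T1 - 1/T2 = 1.5503e-04
ln(t1/t2) = ln(5.5/2.0) = 1.0116
Ea = 8.314 * 1.0116 / 1.5503e-04 = 54249.3711 J/mol
Ea = 54.25 kJ/mol

54.25 kJ/mol


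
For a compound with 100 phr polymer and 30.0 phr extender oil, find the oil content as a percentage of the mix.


Oil % = oil / (100 + oil) * 100
= 30.0 / (100 + 30.0) * 100
= 30.0 / 130.0 * 100
= 23.08%

23.08%


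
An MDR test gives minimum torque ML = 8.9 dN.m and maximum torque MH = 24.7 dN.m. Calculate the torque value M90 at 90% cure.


M90 = ML + 0.9 * (MH - ML)
M90 = 8.9 + 0.9 * (24.7 - 8.9)
M90 = 8.9 + 0.9 * 15.8
M90 = 23.12 dN.m

23.12 dN.m


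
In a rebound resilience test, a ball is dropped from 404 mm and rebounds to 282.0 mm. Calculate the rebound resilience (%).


Resilience = h_rebound / h_drop * 100
= 282.0 / 404 * 100
= 69.8%

69.8%


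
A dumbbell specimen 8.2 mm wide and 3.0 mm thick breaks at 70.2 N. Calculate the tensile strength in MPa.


Area = width * thickness = 8.2 * 3.0 = 24.6 mm^2
TS = force / area = 70.2 / 24.6 = 2.85 MPa

2.85 MPa


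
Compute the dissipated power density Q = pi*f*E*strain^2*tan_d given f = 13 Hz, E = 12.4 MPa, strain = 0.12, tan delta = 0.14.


Q = pi * f * E * strain^2 * tan_d
= pi * 13 * 12.4 * 0.12^2 * 0.14
= pi * 13 * 12.4 * 0.0144 * 0.14
= 1.0210

Q = 1.0210


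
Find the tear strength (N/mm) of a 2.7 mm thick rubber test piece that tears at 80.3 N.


Tear strength = force / thickness
= 80.3 / 2.7
= 29.74 N/mm

29.74 N/mm


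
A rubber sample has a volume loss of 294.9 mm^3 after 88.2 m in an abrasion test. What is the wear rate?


Rate = volume_loss / distance
= 294.9 / 88.2
= 3.344 mm^3/m

3.344 mm^3/m


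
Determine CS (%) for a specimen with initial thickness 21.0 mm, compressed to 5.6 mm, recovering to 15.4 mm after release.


CS = (t0 - recovered) / (t0 - ts) * 100
= (21.0 - 15.4) / (21.0 - 5.6) * 100
= 5.6 / 15.4 * 100
= 36.4%

36.4%


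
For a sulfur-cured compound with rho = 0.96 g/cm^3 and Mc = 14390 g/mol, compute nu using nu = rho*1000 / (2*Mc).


nu = rho * 1000 / (2 * Mc)
nu = 0.96 * 1000 / (2 * 14390)
nu = 960.0 / 28780
nu = 0.0334 mol/L

0.0334 mol/L


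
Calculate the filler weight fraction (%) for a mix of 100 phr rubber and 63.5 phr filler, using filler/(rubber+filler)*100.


Filler % = filler / (rubber + filler) * 100
= 63.5 / (100 + 63.5) * 100
= 63.5 / 163.5 * 100
= 38.84%

38.84%


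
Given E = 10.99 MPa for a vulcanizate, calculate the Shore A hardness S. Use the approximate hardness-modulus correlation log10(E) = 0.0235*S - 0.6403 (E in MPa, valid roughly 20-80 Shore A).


log10(E) = 0.0235*S - 0.6403  =>  S = (log10(E) + 0.6403) / 0.0235
log10(10.99) = 1.040998
S = (1.040998 + 0.6403) / 0.0235 = 1.681298 / 0.0235
S = 71.5

Shore A = 71.5


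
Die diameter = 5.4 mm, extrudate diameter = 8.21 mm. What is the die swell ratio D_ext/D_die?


Die swell ratio = D_extrudate / D_die
= 8.21 / 5.4
= 1.52

Die swell = 1.52


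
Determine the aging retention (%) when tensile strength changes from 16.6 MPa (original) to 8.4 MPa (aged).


Retention = aged / original * 100
= 8.4 / 16.6 * 100
= 50.6%

50.6%


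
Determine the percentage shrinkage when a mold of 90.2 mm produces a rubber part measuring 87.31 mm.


Shrinkage = (mold - part) / mold * 100
= (90.2 - 87.31) / 90.2 * 100
= 2.89 / 90.2 * 100
= 3.2%

3.2%


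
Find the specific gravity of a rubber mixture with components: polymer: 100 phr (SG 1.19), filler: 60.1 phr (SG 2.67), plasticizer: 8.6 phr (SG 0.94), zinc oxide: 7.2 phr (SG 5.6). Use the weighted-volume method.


Sum of weights = 175.9
Volume contributions:
  polymer: 100/1.19 = 84.0336
  filler: 60.1/2.67 = 22.5094
  plasticizer: 8.6/0.94 = 9.1489
  zinc oxide: 7.2/5.6 = 1.2857
Sum of volumes = 116.9776
SG = 175.9 / 116.9776 = 1.504

SG = 1.504


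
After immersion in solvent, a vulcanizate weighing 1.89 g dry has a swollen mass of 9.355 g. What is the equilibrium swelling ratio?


Q = W_swollen / W_dry
Q = 9.355 / 1.89
Q = 4.95

Q = 4.95


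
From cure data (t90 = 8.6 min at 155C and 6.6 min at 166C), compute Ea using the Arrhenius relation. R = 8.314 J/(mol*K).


T1 = 428.15 K, T2 = 439.15 K
1/T1 - 1/T2 = 5.8504e-05
ln(t1/t2) = ln(8.6/6.6) = 0.2647
Ea = 8.314 * 0.2647 / 5.8504e-05 = 37615.5915 J/mol
Ea = 37.62 kJ/mol

37.62 kJ/mol


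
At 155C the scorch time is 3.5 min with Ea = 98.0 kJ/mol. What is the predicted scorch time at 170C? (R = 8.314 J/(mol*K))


Convert temperatures: T1 = 155 + 273.15 = 428.15 K, T2 = 170 + 273.15 = 443.15 K
ts2_new = 3.5 * exp(98000 / 8.314 * (1/443.15 - 1/428.15))
1/T2 - 1/T1 = -7.9058e-05
ts2_new = 1.38 min

1.38 min


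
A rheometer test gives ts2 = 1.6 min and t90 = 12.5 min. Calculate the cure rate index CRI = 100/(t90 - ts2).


CRI = 100 / (t90 - ts2)
= 100 / (12.5 - 1.6)
= 100 / 10.9
= 9.17 min^-1

9.17 min^-1


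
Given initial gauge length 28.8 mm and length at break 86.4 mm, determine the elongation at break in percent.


Elongation = (Lf - L0) / L0 * 100
= (86.4 - 28.8) / 28.8 * 100
= 57.6 / 28.8 * 100
= 200.0%

200.0%


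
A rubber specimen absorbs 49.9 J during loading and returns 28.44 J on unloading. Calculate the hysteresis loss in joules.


Hysteresis loss = loading - unloading
= 49.9 - 28.44
= 21.46 J

21.46 J


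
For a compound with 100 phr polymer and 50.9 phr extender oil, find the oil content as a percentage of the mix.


Oil % = oil / (100 + oil) * 100
= 50.9 / (100 + 50.9) * 100
= 50.9 / 150.9 * 100
= 33.73%

33.73%


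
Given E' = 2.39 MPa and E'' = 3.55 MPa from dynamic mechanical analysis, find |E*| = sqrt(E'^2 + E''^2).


|E*| = sqrt(E'^2 + E''^2)
= sqrt(2.39^2 + 3.55^2)
= sqrt(5.7121 + 12.6025)
= 4.28 MPa

4.28 MPa


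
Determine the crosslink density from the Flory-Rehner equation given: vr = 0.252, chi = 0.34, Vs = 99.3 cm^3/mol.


ln(1 - vr) = ln(1 - 0.252) = -0.2904
Numerator = -((-0.2904) + 0.252 + 0.34 * 0.252^2) = 0.0168
Denominator = 99.3 * (0.252^(1/3) - 0.252/2) = 50.2097
nu = 0.0168 / 50.2097 = 3.3382e-04 mol/cm^3

3.3382e-04 mol/cm^3


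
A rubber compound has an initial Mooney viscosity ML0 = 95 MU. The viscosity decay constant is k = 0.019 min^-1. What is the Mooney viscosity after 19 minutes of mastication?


ML = ML0 * exp(-k * t)
ML = 95 * exp(-0.019 * 19)
ML = 95 * 0.6970
ML = 66.21 MU

66.21 MU


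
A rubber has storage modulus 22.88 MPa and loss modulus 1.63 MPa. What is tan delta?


tan delta = E'' / E'
= 1.63 / 22.88
= 0.0712

tan delta = 0.0712


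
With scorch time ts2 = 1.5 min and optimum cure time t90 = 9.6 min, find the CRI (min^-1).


CRI = 100 / (t90 - ts2)
= 100 / (9.6 - 1.5)
= 100 / 8.1
= 12.35 min^-1

12.35 min^-1


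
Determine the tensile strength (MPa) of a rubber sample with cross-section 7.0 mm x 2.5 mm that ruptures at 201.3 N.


Area = width * thickness = 7.0 * 2.5 = 17.5 mm^2
TS = force / area = 201.3 / 17.5 = 11.5 MPa

11.5 MPa


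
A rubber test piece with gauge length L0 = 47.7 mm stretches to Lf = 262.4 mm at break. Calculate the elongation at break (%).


Elongation = (Lf - L0) / L0 * 100
= (262.4 - 47.7) / 47.7 * 100
= 214.7 / 47.7 * 100
= 450.1%

450.1%


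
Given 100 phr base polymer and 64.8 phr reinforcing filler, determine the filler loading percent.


Filler % = filler / (rubber + filler) * 100
= 64.8 / (100 + 64.8) * 100
= 64.8 / 164.8 * 100
= 39.32%

39.32%


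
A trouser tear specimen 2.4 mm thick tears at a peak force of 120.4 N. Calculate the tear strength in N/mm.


Tear strength = force / thickness
= 120.4 / 2.4
= 50.17 N/mm

50.17 N/mm


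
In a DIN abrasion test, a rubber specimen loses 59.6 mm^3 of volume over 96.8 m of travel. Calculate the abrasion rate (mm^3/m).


Rate = volume_loss / distance
= 59.6 / 96.8
= 0.616 mm^3/m

0.616 mm^3/m


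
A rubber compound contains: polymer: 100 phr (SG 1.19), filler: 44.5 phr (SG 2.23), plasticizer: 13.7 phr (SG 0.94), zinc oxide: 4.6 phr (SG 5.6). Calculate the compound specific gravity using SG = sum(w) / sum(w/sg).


Sum of weights = 162.8
Volume contributions:
  polymer: 100/1.19 = 84.0336
  filler: 44.5/2.23 = 19.9552
  plasticizer: 13.7/0.94 = 14.5745
  zinc oxide: 4.6/5.6 = 0.8214
Sum of volumes = 119.3847
SG = 162.8 / 119.3847 = 1.364

SG = 1.364


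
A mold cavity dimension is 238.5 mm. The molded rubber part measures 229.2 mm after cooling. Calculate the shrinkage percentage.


Shrinkage = (mold - part) / mold * 100
= (238.5 - 229.2) / 238.5 * 100
= 9.3 / 238.5 * 100
= 3.9%

3.9%


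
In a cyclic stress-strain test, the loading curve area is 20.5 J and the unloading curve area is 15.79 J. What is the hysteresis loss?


Hysteresis loss = loading - unloading
= 20.5 - 15.79
= 4.71 J

4.71 J


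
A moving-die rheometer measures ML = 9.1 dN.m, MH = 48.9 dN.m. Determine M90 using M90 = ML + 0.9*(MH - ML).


M90 = ML + 0.9 * (MH - ML)
M90 = 9.1 + 0.9 * (48.9 - 9.1)
M90 = 9.1 + 0.9 * 39.8
M90 = 44.92 dN.m

44.92 dN.m


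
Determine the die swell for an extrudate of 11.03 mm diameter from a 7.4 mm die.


Die swell ratio = D_extrudate / D_die
= 11.03 / 7.4
= 1.491

Die swell = 1.491


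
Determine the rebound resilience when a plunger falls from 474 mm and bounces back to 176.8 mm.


Resilience = h_rebound / h_drop * 100
= 176.8 / 474 * 100
= 37.3%

37.3%


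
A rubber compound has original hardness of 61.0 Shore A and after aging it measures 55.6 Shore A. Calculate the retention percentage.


Retention = aged / original * 100
= 55.6 / 61.0 * 100
= 91.1%

91.1%


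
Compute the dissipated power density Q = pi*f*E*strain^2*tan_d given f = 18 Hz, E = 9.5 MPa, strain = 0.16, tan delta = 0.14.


Q = pi * f * E * strain^2 * tan_d
= pi * 18 * 9.5 * 0.16^2 * 0.14
= pi * 18 * 9.5 * 0.0256 * 0.14
= 1.9254

Q = 1.9254


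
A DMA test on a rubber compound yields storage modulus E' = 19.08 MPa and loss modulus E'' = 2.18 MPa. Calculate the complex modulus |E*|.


|E*| = sqrt(E'^2 + E''^2)
= sqrt(19.08^2 + 2.18^2)
= sqrt(364.0464 + 4.7524)
= 19.204 MPa

19.204 MPa


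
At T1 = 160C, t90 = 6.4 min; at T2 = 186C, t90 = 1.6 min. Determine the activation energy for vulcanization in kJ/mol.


T1 = 433.15 K, T2 = 459.15 K
1/T1 - 1/T2 = 1.3073e-04
ln(t1/t2) = ln(6.4/1.6) = 1.3863
Ea = 8.314 * 1.3863 / 1.3073e-04 = 88162.7313 J/mol
Ea = 88.16 kJ/mol

88.16 kJ/mol


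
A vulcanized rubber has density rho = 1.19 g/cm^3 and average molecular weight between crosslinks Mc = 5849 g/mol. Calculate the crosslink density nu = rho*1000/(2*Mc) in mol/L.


nu = rho * 1000 / (2 * Mc)
nu = 1.19 * 1000 / (2 * 5849)
nu = 1190.0 / 11698
nu = 0.1017 mol/L

0.1017 mol/L


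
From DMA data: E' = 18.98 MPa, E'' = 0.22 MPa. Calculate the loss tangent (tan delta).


tan delta = E'' / E'
= 0.22 / 18.98
= 0.0116

tan delta = 0.0116


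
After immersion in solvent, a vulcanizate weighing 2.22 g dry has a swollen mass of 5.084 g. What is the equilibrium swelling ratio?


Q = W_swollen / W_dry
Q = 5.084 / 2.22
Q = 2.29

Q = 2.29


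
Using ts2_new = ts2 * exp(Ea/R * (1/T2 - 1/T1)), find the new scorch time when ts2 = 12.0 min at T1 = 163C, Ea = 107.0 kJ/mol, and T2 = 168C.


Convert temperatures: T1 = 163 + 273.15 = 436.15 K, T2 = 168 + 273.15 = 441.15 K
ts2_new = 12.0 * exp(107000 / 8.314 * (1/441.15 - 1/436.15))
1/T2 - 1/T1 = -2.5987e-05
ts2_new = 8.59 min

8.59 min


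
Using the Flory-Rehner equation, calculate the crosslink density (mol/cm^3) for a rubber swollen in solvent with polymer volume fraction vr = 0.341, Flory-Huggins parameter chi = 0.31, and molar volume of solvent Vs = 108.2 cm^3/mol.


ln(1 - vr) = ln(1 - 0.341) = -0.4170
Numerator = -((-0.4170) + 0.341 + 0.31 * 0.341^2) = 0.0400
Denominator = 108.2 * (0.341^(1/3) - 0.341/2) = 57.1444
nu = 0.0400 / 57.1444 = 6.9971e-04 mol/cm^3

6.9971e-04 mol/cm^3


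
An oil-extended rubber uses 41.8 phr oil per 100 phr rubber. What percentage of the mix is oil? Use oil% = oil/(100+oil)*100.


Oil % = oil / (100 + oil) * 100
= 41.8 / (100 + 41.8) * 100
= 41.8 / 141.8 * 100
= 29.48%

29.48%


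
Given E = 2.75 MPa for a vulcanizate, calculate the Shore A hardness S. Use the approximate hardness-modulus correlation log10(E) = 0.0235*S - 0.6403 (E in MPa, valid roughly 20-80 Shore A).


log10(E) = 0.0235*S - 0.6403  =>  S = (log10(E) + 0.6403) / 0.0235
log10(2.75) = 0.439333
S = (0.439333 + 0.6403) / 0.0235 = 1.079633 / 0.0235
S = 45.9

Shore A = 45.9


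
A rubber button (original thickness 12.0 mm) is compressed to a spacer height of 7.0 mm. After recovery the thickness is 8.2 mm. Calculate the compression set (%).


CS = (t0 - recovered) / (t0 - ts) * 100
= (12.0 - 8.2) / (12.0 - 7.0) * 100
= 3.8 / 5.0 * 100
= 76.0%

76.0%


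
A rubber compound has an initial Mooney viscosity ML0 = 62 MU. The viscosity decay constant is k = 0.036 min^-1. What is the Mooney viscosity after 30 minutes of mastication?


ML = ML0 * exp(-k * t)
ML = 62 * exp(-0.036 * 30)
ML = 62 * 0.3396
ML = 21.05 MU

21.05 MU


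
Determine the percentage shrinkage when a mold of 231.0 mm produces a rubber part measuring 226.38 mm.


Shrinkage = (mold - part) / mold * 100
= (231.0 - 226.38) / 231.0 * 100
= 4.62 / 231.0 * 100
= 2.0%

2.0%


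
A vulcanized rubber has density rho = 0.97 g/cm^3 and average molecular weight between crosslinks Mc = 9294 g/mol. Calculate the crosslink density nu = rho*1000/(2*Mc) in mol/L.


nu = rho * 1000 / (2 * Mc)
nu = 0.97 * 1000 / (2 * 9294)
nu = 970.0 / 18588
nu = 0.0522 mol/L

0.0522 mol/L


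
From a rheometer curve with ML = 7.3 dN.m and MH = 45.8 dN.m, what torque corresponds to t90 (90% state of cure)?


M90 = ML + 0.9 * (MH - ML)
M90 = 7.3 + 0.9 * (45.8 - 7.3)
M90 = 7.3 + 0.9 * 38.5
M90 = 41.95 dN.m

41.95 dN.m


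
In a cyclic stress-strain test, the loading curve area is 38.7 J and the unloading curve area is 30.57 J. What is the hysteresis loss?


Hysteresis loss = loading - unloading
= 38.7 - 30.57
= 8.13 J

8.13 J


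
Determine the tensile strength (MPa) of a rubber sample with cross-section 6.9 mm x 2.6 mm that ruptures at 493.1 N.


Area = width * thickness = 6.9 * 2.6 = 17.94 mm^2
TS = force / area = 493.1 / 17.94 = 27.49 MPa

27.49 MPa


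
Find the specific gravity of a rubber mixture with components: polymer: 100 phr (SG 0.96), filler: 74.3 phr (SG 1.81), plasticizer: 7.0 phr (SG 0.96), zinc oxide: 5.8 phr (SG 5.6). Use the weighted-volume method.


Sum of weights = 187.1
Volume contributions:
  polymer: 100/0.96 = 104.1667
  filler: 74.3/1.81 = 41.0497
  plasticizer: 7.0/0.96 = 7.2917
  zinc oxide: 5.8/5.6 = 1.0357
Sum of volumes = 153.5438
SG = 187.1 / 153.5438 = 1.219

SG = 1.219


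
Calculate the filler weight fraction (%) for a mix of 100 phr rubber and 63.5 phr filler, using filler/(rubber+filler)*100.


Filler % = filler / (rubber + filler) * 100
= 63.5 / (100 + 63.5) * 100
= 63.5 / 163.5 * 100
= 38.84%

38.84%


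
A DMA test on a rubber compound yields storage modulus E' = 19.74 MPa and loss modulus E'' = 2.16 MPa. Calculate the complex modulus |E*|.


|E*| = sqrt(E'^2 + E''^2)
= sqrt(19.74^2 + 2.16^2)
= sqrt(389.6676 + 4.6656)
= 19.858 MPa

19.858 MPa


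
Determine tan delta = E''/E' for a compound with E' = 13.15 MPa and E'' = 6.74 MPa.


tan delta = E'' / E'
= 6.74 / 13.15
= 0.5125

tan delta = 0.5125


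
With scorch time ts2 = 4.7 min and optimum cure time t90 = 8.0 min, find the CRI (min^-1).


CRI = 100 / (t90 - ts2)
= 100 / (8.0 - 4.7)
= 100 / 3.3
= 30.3 min^-1

30.3 min^-1


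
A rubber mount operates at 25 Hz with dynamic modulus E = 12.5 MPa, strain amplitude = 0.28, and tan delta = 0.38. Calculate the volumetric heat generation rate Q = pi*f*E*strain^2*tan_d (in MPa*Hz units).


Q = pi * f * E * strain^2 * tan_d
= pi * 25 * 12.5 * 0.28^2 * 0.38
= pi * 25 * 12.5 * 0.0784 * 0.38
= 29.2482

Q = 29.2482


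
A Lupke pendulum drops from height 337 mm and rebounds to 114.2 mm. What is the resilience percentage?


Resilience = h_rebound / h_drop * 100
= 114.2 / 337 * 100
= 33.9%

33.9%
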